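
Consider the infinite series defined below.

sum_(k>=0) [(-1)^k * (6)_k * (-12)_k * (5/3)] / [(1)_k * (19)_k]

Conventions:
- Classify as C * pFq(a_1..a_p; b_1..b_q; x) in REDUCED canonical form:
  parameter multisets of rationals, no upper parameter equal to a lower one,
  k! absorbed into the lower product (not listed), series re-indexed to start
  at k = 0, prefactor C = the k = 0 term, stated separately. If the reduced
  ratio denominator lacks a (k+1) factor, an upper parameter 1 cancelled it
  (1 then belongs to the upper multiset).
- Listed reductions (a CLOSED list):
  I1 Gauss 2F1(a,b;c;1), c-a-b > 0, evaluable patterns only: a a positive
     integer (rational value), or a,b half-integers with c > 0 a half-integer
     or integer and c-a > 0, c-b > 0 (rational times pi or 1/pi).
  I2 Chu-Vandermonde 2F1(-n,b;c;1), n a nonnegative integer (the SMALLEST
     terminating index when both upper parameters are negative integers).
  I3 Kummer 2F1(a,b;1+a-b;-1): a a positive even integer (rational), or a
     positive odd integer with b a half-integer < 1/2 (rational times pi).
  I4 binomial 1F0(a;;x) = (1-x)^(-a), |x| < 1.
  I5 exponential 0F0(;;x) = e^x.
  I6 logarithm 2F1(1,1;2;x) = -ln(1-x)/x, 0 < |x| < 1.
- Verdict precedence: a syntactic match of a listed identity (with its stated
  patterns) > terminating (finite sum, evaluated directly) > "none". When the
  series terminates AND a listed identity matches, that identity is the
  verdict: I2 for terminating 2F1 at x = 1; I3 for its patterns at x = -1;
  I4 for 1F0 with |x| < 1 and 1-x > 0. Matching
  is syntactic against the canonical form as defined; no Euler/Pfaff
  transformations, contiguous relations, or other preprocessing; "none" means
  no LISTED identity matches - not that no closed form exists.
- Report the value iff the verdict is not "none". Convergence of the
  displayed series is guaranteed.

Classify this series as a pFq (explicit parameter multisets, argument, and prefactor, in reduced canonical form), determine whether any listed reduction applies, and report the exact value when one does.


x = -1 here; the reduced form reads 2F1, upper {-12, 6}, lower {19}, C = 5/3. Verdict: Kummer's theorem (I3) fires (x = -1; c = 19 equals 1+a-b for upper {-12, 6}: listed pattern). Value: 68.

First insight: from the first term 5/3: (1)_k (C = 5/3, x = -1) is k! itself.
Adjacent-term ratio: r(k) = (-1) * (k-12) (k+6) / [(k+19) (k+1)] - rational in k. x = (-1); t_0 = 5/3; negate the roots.


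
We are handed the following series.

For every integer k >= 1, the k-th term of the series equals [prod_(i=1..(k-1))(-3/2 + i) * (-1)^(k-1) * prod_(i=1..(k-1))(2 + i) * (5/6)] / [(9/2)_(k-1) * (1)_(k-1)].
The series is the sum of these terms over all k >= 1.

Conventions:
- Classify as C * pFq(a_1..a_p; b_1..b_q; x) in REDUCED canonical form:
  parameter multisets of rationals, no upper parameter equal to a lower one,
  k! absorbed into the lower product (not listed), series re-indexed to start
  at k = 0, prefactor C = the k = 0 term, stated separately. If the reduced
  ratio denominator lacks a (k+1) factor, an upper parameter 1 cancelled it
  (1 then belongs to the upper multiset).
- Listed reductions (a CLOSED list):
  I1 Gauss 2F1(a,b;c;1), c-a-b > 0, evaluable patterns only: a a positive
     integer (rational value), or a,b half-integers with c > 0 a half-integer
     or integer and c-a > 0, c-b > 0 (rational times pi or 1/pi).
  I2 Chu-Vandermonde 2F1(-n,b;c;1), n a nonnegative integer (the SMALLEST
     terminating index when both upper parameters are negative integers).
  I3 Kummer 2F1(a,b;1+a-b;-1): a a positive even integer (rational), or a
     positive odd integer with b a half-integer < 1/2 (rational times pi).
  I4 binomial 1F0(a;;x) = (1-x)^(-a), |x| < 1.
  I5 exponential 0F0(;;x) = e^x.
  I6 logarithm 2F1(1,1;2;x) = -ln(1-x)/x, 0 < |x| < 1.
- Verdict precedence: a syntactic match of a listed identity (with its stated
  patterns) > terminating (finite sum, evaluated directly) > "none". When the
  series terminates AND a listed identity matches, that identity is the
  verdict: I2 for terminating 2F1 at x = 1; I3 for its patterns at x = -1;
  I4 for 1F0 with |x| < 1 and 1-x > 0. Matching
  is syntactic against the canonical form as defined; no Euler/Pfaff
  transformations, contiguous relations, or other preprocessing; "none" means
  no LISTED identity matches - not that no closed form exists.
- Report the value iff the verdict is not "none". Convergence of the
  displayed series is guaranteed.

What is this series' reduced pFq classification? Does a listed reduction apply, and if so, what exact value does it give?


This is 5/6 * 2F1(-1/2, 3; 9/2; -1) in reduced canonical form. Verdict at x = -1: Kummer's theorem (I3) matches (x = -1; c = 9/2 equals 1+a-b for upper {-1/2, 3}: listed pattern). Value: (175/512) * pi.

Key observation: t_0 being 5/6, (1)_k (prefactor 5/6) is k! itself.
Ratio: r(k) = (-1) * (k-1/2) (k+3) / [(k+9/2) (k+1)] - rational in k. x = (-1); t_0 = 5/6; negate the roots.


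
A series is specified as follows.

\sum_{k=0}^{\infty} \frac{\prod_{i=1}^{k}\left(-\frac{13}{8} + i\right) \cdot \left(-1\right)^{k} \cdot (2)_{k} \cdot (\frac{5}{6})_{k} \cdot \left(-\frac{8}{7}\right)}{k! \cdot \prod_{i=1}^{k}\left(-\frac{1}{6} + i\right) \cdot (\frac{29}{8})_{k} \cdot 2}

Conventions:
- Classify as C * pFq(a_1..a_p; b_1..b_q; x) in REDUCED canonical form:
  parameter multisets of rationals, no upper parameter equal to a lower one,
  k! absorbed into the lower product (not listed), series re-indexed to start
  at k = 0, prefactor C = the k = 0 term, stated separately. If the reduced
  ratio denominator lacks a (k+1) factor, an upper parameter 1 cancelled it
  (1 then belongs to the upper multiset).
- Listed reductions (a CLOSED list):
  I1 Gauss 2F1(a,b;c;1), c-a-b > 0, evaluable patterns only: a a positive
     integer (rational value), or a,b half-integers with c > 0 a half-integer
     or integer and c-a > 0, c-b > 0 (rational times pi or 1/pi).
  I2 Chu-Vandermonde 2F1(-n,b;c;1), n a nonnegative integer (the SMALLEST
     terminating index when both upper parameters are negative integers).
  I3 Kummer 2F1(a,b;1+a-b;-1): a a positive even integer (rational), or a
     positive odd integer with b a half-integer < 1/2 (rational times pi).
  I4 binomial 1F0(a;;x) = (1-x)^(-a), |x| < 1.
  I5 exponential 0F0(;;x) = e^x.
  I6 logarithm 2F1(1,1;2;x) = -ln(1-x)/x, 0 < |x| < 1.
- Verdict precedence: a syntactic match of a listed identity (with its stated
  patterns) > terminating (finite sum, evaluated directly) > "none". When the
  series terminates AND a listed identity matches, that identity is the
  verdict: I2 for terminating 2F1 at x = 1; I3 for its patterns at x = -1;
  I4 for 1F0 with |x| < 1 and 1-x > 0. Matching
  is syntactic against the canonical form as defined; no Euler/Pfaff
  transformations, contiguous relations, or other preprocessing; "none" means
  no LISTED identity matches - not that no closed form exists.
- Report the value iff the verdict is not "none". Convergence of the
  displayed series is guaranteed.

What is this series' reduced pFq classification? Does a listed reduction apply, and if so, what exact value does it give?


Canonical form: C = -\frac{4}{7} times 2F1 with upper {-\frac{5}{8}, 2}, lower {\frac{29}{8}}, x = -1. Verdict: the Kummer evaluation I3 matches (x = -1; c = \frac{29}{8} equals 1+a-b for upper {-\frac{5}{8}, 2}: listed pattern). Sum: -\frac{3}{4}.

Structural cue: t_0 = -\frac{4}{7} here, and the parameter 5/6 appears in both the upper and lower lists and cancels.
Term ratio: r(k) = -1 * (k-\frac{5}{8}) (k+2) / [(k+\frac{29}{8}) (k+1)] ; factor over Q: parameters, x = -1, and C = -\frac{4}{7}.


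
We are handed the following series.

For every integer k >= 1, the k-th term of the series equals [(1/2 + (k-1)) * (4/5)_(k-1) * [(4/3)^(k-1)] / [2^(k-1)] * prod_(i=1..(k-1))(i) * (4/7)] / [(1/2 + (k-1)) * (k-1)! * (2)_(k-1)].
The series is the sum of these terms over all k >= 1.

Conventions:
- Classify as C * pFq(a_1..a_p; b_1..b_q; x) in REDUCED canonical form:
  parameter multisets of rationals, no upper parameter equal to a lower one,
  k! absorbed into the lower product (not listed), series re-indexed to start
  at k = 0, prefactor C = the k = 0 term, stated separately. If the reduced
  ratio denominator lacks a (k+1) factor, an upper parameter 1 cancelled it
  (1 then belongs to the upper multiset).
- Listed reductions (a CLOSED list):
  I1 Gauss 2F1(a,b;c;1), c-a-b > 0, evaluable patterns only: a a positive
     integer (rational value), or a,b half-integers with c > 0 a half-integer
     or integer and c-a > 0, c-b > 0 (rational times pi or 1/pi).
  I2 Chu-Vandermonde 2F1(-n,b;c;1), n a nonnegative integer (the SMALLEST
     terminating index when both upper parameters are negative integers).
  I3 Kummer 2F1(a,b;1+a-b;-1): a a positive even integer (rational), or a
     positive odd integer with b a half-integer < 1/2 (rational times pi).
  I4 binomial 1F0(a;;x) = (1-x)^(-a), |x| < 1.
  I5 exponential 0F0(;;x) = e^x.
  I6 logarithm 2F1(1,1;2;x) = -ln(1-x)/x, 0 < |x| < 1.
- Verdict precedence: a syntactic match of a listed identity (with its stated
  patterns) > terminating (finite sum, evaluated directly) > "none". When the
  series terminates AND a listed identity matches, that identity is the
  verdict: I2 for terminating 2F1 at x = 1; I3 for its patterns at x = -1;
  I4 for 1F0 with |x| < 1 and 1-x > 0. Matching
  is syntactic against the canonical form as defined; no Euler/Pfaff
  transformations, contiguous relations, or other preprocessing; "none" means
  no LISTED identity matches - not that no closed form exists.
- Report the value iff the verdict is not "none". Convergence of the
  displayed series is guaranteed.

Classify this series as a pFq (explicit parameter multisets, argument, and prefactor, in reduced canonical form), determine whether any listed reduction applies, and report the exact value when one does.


At argument 2/3: a 2F1 with upper {4/5, 1}, lower {2}, scaled by C = 4/7. Verdict: none. Every listed pattern misses the 2F1 form at 2/3, upper {4/5, 1}.

Structural cue: with t_0 = 4/7, the running product (C = 4/7, x = 2/3) telescopes to a rising factorial.
Term ratio: r(k) = (2/3) * (k+4/5) (k+1) / [(k+2) (k+1)] - rational in k, leading ratio (2/3); with t_0 = 4/7, classification follows.


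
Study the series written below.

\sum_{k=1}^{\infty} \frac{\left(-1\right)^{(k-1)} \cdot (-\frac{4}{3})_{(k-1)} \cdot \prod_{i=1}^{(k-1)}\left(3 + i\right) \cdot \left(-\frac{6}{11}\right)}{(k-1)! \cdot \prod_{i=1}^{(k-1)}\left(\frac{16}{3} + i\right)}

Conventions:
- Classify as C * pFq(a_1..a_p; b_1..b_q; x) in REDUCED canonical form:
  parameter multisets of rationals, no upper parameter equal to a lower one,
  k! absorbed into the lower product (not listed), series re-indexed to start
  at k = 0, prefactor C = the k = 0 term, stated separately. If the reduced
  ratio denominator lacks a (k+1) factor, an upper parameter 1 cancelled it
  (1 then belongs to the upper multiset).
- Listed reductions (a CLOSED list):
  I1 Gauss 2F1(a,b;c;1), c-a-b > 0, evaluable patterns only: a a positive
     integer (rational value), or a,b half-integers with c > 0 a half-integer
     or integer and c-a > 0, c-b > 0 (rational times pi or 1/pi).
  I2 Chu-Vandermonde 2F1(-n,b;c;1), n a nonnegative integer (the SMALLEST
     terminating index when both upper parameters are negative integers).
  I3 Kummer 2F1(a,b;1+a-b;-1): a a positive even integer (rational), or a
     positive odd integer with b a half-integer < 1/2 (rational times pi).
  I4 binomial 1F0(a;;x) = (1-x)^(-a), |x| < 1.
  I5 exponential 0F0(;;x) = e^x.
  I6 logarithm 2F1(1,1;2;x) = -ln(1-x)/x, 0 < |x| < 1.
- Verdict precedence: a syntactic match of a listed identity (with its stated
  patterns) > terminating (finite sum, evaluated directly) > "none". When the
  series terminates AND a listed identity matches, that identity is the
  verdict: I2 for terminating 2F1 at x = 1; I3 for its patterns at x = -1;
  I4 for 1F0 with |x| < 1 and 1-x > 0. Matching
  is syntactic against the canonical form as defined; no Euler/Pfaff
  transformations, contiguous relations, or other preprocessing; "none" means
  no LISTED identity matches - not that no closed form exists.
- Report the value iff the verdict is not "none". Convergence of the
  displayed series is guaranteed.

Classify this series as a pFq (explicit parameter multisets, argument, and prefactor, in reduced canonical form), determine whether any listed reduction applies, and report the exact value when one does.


At argument -1: a 2F1 with upper {-\frac{4}{3}, 4}, lower {\frac{19}{3}}, scaled by C = -\frac{6}{11}. Verdict (x = -1): Kummer (I3) applies (x = -1; c = \frac{19}{3} equals 1+a-b for upper {-\frac{4}{3}, 4}: listed pattern). Sum: -\frac{104}{99}.

Key step: x = -1 and the running product (C = -6/11, x = -1) telescopes to a rising factorial.
Ratio: r(k) = -1 * (k-\frac{4}{3}) (k+4) / [(k+\frac{19}{3}) (k+1)] ; factor over Q: parameters, x = -1, and C = -\frac{6}{11}.


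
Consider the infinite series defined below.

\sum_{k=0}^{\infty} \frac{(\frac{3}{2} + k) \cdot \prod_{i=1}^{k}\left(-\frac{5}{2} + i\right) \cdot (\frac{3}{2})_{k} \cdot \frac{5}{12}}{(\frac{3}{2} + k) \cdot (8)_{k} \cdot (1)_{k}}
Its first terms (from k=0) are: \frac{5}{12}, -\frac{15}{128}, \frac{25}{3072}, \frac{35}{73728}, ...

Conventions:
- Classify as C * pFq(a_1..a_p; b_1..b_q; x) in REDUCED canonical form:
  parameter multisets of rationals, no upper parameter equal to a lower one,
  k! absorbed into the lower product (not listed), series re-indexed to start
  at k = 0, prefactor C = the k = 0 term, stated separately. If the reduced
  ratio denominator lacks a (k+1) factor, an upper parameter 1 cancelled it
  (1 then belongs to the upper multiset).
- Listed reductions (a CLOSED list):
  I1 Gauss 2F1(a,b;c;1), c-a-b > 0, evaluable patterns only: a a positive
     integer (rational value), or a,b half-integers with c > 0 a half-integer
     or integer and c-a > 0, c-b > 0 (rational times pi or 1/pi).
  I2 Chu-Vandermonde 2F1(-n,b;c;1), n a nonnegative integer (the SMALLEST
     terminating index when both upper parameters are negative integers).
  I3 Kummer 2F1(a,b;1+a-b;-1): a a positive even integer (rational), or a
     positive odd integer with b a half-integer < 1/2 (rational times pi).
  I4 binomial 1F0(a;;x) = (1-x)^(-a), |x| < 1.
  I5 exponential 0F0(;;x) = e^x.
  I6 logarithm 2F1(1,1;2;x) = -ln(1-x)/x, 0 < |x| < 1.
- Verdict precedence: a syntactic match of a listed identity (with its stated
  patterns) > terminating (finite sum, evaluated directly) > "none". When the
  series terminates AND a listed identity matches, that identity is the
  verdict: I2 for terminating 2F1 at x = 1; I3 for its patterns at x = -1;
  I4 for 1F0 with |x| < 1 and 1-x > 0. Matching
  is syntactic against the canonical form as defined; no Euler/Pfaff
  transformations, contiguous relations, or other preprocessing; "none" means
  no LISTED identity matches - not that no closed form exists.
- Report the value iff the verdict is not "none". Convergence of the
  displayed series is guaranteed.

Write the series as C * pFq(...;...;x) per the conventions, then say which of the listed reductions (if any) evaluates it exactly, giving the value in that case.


Reduced: x = 1, 2F1, upper = {-\frac{3}{2}, \frac{3}{2}}, lower = {8}, C = \frac{5}{12}. Verdict at x = 1: Gauss (I1, half-integer pattern) matches (x = 1; upper {-\frac{3}{2}, \frac{3}{2}} half-integers, c = 8 in the evaluable pattern). Sum: \frac{2097152}{2166021} / \pi.

First insight: t_0 being \frac{5}{12}, the running product (C = 5/12, x = 1) telescopes to a rising factorial.
Step ratio: r(k) = 1 * (k-\frac{3}{2}) (k+\frac{3}{2}) / [(k+8) (k+1)] - rational; roots negated = parameters, x = 1, C = \frac{5}{12}.


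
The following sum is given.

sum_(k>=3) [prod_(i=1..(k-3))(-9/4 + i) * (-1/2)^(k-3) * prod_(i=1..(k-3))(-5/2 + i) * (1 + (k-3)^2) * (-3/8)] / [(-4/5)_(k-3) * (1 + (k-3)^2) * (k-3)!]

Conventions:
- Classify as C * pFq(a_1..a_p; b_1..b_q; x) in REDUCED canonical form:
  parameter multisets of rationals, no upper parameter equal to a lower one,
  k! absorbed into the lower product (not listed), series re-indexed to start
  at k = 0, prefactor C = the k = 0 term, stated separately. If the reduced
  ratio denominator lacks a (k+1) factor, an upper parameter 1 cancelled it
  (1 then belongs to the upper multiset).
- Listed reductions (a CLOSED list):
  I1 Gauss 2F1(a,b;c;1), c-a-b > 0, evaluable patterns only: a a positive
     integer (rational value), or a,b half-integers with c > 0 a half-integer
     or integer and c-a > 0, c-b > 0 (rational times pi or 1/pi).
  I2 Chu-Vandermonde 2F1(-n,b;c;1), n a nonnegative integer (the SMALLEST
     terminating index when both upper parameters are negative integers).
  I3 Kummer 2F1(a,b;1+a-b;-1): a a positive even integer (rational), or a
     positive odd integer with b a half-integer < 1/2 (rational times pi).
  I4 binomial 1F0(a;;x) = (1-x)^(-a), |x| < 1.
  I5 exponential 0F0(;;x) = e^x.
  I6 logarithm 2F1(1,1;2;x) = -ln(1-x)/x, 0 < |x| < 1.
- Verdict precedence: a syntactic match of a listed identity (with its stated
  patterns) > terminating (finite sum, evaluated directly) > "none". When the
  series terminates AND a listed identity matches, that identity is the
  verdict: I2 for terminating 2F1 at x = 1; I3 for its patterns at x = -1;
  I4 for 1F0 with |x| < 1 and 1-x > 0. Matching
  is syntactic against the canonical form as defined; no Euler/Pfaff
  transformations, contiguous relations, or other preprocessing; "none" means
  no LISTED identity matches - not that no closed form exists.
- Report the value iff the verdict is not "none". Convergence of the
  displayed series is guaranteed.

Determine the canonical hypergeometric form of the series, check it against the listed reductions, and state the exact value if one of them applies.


This is -3/8 * 2F1(-3/2, -5/4; -4/5; -1/2) in reduced canonical form. Verdict: none - at argument -1/2 the multisets {-3/2, -5/4} ; {-4/5} match no listed identity.

Key step: x = (-1/2) and the running product (C = -3/8, x = -1/2) telescopes to a rising factorial.
Term ratio: r(k) = (-1/2) * (k-3/2) (k-5/4) / [(k-4/5) (k+1)] - rational in k, leading ratio (-1/2); with t_0 = -3/8, classification follows.


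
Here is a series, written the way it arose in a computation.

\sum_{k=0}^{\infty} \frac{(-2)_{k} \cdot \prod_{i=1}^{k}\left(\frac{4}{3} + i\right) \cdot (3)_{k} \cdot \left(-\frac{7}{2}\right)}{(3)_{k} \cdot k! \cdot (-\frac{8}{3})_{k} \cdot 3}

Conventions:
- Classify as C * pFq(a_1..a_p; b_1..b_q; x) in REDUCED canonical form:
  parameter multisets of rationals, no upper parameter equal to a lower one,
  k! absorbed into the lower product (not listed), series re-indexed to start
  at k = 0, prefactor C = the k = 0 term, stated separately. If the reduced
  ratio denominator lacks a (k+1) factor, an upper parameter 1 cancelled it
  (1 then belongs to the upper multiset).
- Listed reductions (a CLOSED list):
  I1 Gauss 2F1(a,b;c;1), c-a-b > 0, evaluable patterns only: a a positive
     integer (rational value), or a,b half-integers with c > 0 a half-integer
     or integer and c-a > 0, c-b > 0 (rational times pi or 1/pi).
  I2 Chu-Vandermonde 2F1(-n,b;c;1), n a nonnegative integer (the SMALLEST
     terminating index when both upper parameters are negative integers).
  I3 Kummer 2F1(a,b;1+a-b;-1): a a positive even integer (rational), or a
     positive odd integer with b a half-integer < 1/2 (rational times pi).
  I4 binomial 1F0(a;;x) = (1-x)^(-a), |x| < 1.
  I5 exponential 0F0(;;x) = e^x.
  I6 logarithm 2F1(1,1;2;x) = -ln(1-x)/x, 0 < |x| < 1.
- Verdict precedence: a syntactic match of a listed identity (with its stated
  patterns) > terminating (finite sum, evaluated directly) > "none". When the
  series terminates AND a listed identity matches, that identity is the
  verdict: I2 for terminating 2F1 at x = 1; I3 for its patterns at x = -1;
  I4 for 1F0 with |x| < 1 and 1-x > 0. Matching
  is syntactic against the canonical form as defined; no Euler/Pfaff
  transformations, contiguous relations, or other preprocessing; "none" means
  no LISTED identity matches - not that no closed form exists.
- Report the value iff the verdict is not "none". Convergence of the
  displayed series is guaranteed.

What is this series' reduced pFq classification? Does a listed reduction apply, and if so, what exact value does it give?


At argument 1: a 2F1 with upper {-2, \frac{7}{3}}, lower {-\frac{8}{3}}, scaled by C = -\frac{7}{6}. Verdict: this is the Chu-Vandermonde identity I2 (terminating 2F1 at x = 1 with n = 2, b = 7/3, c = -\frac{8}{3}). Exact value: -\frac{21}{4}.

Key observation: from the first term -\frac{7}{6}: the parameter 3 appears in both the upper and lower lists and cancels.
Consecutive-term ratio: r(k) = 1 * (k-2) (k+\frac{7}{3}) / [(k-\frac{8}{3}) (k+1)] ; factor over Q: parameters, x = 1, and C = -\frac{7}{6}.


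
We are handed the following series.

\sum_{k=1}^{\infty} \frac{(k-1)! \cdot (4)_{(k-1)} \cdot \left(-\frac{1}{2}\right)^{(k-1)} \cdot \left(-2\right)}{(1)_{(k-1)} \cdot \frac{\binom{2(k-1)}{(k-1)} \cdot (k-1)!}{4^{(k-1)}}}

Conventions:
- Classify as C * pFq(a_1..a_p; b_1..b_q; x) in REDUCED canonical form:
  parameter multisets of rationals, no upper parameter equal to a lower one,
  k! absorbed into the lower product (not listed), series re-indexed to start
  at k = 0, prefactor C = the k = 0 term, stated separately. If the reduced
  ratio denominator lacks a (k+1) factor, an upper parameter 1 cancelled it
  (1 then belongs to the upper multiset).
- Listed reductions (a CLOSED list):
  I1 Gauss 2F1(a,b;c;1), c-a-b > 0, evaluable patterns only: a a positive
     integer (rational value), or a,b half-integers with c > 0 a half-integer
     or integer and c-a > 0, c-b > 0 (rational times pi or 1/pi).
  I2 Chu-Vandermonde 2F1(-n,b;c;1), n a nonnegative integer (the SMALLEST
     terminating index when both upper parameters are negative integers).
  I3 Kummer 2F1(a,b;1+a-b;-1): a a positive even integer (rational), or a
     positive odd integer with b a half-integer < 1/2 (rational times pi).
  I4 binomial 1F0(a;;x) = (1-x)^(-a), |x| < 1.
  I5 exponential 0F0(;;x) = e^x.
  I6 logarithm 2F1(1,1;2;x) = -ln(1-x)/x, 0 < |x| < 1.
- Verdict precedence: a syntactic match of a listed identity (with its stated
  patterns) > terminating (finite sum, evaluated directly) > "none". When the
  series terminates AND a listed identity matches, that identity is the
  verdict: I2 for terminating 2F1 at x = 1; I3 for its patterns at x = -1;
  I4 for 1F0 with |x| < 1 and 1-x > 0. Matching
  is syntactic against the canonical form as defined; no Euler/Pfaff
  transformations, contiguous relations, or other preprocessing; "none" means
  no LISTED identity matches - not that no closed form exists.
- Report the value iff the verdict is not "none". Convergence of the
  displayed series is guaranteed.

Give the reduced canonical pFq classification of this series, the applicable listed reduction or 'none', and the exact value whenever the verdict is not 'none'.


The series (x = -\frac{1}{2}) is 2F1: upper {1, 4}, lower {\frac{1}{2}}, prefactor -2. Verdict: none. A 2F1 with upper {1, 4} fits none of I1-I6 at x = -\frac{1}{2}; the sum runs forever.

First insight: t_0 = -2 here, and the factorial ratio (C = -2) (k+a-1)!/(a-1)! is a rising factorial (a)_k.
Step ratio: r(k) = -\frac{1}{2} * (k+1) (k+4) / [(k+\frac{1}{2}) (k+1)] - rational in k. x = -\frac{1}{2}; t_0 = -2; negate the roots.


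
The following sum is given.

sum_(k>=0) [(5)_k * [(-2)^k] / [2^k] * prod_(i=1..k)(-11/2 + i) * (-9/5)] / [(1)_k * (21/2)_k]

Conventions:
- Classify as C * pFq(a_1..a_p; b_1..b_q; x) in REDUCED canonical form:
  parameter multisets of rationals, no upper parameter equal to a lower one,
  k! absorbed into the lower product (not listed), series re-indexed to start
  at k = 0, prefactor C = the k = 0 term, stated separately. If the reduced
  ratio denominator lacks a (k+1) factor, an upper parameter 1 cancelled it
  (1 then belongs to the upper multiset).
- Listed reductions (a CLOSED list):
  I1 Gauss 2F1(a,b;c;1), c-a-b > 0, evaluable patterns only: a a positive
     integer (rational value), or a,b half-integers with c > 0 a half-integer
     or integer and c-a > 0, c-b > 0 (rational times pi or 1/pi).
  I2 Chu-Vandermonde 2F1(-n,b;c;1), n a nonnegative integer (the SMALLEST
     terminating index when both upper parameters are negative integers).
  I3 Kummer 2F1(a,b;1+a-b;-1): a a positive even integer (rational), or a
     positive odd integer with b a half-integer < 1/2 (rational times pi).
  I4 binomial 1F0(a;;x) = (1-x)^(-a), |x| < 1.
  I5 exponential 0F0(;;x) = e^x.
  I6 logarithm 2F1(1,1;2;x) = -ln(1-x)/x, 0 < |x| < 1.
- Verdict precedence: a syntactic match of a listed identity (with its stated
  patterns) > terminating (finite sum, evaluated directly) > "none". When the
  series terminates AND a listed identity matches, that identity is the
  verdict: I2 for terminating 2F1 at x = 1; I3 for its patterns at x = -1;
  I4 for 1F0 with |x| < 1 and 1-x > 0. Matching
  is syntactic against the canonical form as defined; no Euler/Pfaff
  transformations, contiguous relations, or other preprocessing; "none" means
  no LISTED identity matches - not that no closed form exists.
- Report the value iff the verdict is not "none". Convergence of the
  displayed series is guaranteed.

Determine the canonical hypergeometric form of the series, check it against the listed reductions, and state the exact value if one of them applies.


With C = -9/5: the canonical form is 2F1(-9/2, 5; 21/2; -1). Verdict: Kummer's theorem (I3) applies (x = -1; c = 21/2 equals 1+a-b for upper {-9/2, 5}: listed pattern). Sum: (-3741309/1048576) * pi.

Key observation: t_0 being -9/5, (1)_k (C = -9/5) is k! itself.
Adjacent-term ratio: r(k) = (-1) * (k-9/2) (k+5) / [(k+21/2) (k+1)] - rational in k, leading ratio (-1); with t_0 = -9/5, classification follows.


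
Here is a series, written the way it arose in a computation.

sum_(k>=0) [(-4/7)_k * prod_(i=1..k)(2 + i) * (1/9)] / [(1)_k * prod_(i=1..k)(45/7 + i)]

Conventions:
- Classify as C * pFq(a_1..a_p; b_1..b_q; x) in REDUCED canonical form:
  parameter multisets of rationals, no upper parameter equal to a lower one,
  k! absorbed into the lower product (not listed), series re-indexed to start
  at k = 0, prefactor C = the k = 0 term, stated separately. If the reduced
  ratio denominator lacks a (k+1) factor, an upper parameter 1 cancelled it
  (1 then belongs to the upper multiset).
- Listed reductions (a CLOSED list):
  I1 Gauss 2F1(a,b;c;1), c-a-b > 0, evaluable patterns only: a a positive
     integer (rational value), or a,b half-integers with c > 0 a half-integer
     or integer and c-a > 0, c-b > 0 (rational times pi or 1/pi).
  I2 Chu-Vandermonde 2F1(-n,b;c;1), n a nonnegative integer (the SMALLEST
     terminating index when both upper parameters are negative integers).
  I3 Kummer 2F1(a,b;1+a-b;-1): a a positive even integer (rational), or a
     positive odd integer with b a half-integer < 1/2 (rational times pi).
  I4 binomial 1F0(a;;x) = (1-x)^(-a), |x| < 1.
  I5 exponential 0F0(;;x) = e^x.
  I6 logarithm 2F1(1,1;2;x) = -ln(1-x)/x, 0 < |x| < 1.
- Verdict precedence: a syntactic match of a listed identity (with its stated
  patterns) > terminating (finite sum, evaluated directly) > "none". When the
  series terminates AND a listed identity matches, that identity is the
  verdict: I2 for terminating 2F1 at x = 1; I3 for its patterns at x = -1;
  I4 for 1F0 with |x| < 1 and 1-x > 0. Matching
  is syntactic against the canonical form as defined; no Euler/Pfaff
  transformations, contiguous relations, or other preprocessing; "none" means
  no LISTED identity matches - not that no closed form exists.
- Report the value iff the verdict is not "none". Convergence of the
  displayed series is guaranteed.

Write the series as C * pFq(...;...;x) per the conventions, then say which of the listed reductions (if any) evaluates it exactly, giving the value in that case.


First insight: with t_0 = 1/9, (1)_k (prefactor 1/9) is k! itself.
Consecutive-term ratio: r(k) = 1 * (k-4/7) (k+3) / [(k+52/7) (k+1)] - rational in k. x = 1; t_0 = 1/9; negate the roots.

Prefactor 1/9, argument 1: 2F1 with upper {-4/7, 3} over lower {52/7}. Verdict: this is the Gauss summation I1 (x = 1: the Gamma ratio telescopes since c-a-b = 5 > 0 and a = 3 in Z>0). Value: 589/7203.


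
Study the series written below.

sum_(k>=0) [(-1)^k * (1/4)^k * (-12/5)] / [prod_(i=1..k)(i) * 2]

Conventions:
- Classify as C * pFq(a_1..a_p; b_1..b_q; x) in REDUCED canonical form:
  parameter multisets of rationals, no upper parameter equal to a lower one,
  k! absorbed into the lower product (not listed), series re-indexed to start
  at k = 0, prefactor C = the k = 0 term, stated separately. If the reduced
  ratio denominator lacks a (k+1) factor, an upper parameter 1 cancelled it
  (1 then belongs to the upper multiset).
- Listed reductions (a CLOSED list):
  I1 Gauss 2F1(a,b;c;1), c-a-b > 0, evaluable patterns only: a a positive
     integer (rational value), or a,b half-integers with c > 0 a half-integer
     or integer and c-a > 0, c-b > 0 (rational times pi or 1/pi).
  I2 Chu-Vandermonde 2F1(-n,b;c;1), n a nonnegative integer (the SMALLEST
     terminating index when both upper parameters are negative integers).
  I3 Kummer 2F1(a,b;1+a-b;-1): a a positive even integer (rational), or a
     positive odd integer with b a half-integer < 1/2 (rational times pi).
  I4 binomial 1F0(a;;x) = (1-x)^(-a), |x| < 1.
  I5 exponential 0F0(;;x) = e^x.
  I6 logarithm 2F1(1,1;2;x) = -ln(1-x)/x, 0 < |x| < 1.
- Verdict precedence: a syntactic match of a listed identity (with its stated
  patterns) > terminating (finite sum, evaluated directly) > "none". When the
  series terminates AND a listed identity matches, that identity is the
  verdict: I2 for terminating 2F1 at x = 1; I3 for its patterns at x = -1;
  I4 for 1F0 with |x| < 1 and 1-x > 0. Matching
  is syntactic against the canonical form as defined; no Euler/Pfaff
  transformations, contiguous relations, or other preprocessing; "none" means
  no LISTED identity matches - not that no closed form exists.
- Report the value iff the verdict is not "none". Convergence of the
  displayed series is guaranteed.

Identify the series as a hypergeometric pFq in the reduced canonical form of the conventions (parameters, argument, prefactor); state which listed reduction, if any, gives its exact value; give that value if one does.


First insight: from the first term -6/5: the product of the first k integers (C = -6/5) is k!.
Step ratio: r(k) = (-1/4) * 1 / [(k+1)] ; factor over Q: parameters, x = (-1/4), and C = -6/5.

Classification (C = -6/5): 0F0 with upper {-}, lower {-}, argument x = -1/4. Verdict: this is exponential (I5) (the 0F0 exponential series at x = -1/4). Exact value: (-6/5) * e^(-1/4).


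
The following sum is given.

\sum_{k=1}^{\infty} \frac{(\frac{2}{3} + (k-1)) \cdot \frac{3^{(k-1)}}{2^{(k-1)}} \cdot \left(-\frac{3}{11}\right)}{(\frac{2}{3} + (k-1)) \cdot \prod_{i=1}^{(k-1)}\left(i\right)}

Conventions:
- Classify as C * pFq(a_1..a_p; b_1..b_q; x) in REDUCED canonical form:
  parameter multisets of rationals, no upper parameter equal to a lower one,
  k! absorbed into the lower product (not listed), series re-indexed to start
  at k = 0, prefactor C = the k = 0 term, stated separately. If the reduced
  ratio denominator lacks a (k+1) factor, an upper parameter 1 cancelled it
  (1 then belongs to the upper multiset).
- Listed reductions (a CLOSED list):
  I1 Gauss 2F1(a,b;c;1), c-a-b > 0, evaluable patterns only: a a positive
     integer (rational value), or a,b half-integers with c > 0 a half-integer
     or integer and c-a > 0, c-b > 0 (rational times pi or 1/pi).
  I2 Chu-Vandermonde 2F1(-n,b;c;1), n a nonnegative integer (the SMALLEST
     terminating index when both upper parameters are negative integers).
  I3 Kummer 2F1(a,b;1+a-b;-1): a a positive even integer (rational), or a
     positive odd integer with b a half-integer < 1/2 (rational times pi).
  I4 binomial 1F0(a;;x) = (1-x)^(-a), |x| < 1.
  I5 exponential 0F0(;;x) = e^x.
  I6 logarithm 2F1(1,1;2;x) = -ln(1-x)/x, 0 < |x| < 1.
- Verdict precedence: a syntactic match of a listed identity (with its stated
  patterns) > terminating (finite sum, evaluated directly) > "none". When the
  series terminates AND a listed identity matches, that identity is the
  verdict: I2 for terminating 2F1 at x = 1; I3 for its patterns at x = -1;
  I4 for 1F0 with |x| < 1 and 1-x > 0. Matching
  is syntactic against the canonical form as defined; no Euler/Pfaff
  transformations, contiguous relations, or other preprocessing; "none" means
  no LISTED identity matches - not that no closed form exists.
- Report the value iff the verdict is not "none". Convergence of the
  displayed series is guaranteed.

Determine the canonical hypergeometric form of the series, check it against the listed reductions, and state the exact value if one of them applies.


With C = -\frac{3}{11}: the canonical form is 0F0(-; -; \frac{3}{2}). Verdict: the I5 exponential reduction matches (the 0F0 exponential series at x = \frac{3}{2}). Its exact value is \left(-\frac{3}{11}\right) \cdot e^{\frac{3}{2}}.

Key observation: t_0 = -\frac{3}{11} here, and the two geometric factors (prefactor -3/11) combine into one argument.
Step ratio: r(k) = \frac{3}{2} * 1 / [(k+1)] - rational in k. x = \frac{3}{2}; t_0 = -\frac{3}{11}; negate the roots.


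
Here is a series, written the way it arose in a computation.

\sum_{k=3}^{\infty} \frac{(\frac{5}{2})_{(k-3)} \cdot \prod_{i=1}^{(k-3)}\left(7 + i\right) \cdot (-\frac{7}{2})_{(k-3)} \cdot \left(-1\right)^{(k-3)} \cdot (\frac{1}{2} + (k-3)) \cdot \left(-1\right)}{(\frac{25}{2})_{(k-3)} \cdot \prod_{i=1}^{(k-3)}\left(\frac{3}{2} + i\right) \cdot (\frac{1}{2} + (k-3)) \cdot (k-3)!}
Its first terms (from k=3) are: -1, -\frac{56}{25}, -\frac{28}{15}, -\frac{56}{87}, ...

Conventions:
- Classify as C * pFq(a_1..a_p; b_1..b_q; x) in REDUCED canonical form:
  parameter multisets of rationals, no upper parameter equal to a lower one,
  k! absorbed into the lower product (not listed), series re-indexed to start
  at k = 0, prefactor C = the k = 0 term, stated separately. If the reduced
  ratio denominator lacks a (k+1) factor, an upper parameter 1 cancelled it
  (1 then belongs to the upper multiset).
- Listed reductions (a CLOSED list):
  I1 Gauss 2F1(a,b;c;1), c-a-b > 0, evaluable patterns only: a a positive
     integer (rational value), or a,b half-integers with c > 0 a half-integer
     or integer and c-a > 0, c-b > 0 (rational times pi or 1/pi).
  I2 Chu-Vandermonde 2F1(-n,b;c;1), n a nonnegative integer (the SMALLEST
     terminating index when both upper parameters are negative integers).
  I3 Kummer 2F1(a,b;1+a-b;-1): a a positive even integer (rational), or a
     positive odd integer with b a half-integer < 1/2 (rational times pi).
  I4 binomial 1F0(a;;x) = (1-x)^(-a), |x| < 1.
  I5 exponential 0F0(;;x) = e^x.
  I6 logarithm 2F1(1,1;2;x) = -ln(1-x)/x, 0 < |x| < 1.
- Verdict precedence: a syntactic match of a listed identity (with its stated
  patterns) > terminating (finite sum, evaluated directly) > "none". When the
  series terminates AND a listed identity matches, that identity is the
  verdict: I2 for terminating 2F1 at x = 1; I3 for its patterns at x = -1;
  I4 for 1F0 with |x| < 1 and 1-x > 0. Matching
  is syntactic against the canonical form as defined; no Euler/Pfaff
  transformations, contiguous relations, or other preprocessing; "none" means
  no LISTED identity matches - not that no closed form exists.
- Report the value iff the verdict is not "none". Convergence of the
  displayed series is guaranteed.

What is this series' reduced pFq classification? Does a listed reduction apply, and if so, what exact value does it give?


Canonical form: C = -1 times 2F1 with upper {-\frac{7}{2}, 8}, lower {\frac{25}{2}}, x = -1. Verdict: Kummer (I3) applies (x = -1; c = \frac{25}{2} equals 1+a-b for upper {-\frac{7}{2}, 8}: listed pattern). Sum: -\frac{7429}{1280}.

Key step: t_0 = -1 here, and the factor k + 1/2 cancels (top and bottom), leaving C = -1.
Ratio: r(k) = -1 * (k-\frac{7}{2}) (k+8) / [(k+\frac{25}{2}) (k+1)] - rational in k, leading ratio -1; with t_0 = -1, classification follows.


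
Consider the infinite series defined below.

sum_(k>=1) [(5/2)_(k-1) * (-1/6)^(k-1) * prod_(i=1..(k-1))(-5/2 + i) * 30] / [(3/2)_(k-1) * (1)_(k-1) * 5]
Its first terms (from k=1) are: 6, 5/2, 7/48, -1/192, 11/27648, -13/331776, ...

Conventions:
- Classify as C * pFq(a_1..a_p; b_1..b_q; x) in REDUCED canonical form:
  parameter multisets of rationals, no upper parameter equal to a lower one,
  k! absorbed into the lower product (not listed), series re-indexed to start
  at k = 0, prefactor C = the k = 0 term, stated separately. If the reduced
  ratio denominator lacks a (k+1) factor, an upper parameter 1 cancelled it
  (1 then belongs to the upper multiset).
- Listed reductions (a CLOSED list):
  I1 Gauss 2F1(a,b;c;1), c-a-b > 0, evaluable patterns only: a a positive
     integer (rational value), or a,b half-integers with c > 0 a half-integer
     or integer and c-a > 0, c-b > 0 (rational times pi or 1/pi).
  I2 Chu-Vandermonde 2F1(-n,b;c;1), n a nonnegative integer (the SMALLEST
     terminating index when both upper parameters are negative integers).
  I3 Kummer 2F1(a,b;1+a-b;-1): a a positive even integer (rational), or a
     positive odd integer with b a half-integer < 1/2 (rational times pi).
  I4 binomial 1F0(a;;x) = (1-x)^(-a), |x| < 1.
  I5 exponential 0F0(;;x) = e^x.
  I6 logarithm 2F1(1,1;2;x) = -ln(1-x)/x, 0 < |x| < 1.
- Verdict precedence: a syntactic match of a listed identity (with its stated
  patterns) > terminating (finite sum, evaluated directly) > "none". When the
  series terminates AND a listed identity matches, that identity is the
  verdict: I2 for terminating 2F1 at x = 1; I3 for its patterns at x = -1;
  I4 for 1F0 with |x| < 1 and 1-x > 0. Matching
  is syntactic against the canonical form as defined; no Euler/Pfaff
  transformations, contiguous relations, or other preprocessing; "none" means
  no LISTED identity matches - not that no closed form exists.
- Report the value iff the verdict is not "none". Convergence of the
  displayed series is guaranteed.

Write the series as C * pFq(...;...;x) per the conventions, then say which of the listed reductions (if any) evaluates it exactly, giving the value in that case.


With C = 6: the canonical form is 2F1(-3/2, 5/2; 3/2; -1/6). Verdict: none - this 2F1 at x = -1/6 matches no listed pattern, and upper {-3/2, 5/2} holds no stopper.

First insight: x = (-1/6) and the constant factors (C = 6) combine into one prefactor.
Consecutive-term ratio: r(k) = (-1/6) * (k-3/2) (k+5/2) / [(k+3/2) (k+1)] - poly over poly, x = (-1/6) from leading terms; C = 6 at k = 0.


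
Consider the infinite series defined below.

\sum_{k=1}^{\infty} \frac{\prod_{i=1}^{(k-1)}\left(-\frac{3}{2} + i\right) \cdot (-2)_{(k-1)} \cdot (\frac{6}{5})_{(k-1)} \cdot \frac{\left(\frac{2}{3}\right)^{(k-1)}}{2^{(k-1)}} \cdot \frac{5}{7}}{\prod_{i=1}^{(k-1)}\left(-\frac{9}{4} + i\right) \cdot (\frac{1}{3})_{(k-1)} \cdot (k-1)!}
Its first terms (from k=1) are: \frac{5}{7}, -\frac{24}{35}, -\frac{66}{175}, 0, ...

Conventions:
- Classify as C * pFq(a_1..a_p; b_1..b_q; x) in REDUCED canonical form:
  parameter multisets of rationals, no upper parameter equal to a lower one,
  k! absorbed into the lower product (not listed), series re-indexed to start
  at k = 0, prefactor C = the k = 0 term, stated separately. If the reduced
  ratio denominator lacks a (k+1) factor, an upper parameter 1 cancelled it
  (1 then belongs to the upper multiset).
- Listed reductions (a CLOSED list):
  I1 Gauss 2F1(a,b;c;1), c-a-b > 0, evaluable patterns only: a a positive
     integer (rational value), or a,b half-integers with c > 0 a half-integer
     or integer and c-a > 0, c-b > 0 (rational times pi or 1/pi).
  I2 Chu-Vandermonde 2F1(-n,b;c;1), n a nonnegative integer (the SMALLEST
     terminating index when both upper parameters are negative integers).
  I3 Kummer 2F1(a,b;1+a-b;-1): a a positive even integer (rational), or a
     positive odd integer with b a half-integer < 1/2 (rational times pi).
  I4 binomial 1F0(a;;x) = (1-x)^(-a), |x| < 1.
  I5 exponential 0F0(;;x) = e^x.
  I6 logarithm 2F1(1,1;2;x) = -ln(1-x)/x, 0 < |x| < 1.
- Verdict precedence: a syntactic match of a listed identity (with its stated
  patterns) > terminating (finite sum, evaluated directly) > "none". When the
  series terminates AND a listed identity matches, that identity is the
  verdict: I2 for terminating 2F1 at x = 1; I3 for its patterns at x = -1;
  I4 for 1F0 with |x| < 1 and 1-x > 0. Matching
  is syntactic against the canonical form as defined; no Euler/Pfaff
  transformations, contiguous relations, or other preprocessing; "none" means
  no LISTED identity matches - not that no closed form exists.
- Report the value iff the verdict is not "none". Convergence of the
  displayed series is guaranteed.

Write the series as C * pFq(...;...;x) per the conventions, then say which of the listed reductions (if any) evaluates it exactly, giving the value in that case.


Reduced: x = \frac{1}{3}, 3F2, upper = {-2, -\frac{1}{2}, \frac{6}{5}}, lower = {-\frac{5}{4}, \frac{1}{3}}, C = \frac{5}{7}. Verdict: terminating - no listed pattern fits, but -2 in the upper list cuts the series at k = 2; direct evaluation. Exact value: -\frac{61}{175}.

First insight: x = \frac{1}{3} and the lower running product (prefactor 5/7) is a rising factorial.
Ratio: r(k) = \frac{1}{3} * (k-2) (k-\frac{1}{2}) (k+\frac{6}{5}) / [(k-\frac{5}{4}) (k+\frac{1}{3}) (k+1)] - poly over poly, x = \frac{1}{3} from leading terms; C = \frac{5}{7} at k = 0.
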